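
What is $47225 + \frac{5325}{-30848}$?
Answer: $\frac{1456791475}{30848} \approx 47225.0$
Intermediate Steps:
$47225 + \frac{5325}{-30848} = 47225 + 5325 \left(- \frac{1}{30848}\right) = 47225 - \frac{5325}{30848} = \frac{1456791475}{30848}$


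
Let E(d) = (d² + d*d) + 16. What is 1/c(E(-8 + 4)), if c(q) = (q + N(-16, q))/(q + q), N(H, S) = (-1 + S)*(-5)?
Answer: -96/187 ≈ -0.51337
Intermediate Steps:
E(d) = 16 + 2*d² (E(d) = (d² + d²) + 16 = 2*d² + 16 = 16 + 2*d²)
N(H, S) = 5 - 5*S
c(q) = (5 - 4*q)/(2*q) (c(q) = (q + (5 - 5*q))/(q + q) = (5 - 4*q)/((2*q)) = (5 - 4*q)*(1/(2*q)) = (5 - 4*q)/(2*q))
1/c(E(-8 + 4)) = 1/(-2 + 5/(2*(16 + 2*(-8 + 4)²))) = 1/(-2 + 5/(2*(16 + 2*(-4)²))) = 1/(-2 + 5/(2*(16 + 2*16))) = 1/(-2 + 5/(2*(16 + 32))) = 1/(-2 + (5/2)/48) = 1/(-2 + (5/2)*(1/48)) = 1/(-2 + 5/96) = 1/(-187/96) = -96/187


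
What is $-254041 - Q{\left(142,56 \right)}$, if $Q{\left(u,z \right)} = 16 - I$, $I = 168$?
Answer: $-253889$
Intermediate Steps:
$Q{\left(u,z \right)} = -152$ ($Q{\left(u,z \right)} = 16 - 168 = -152$)
$-254041 - Q{\left(142,56 \right)} = -254041 - -152 = -254041 + 152 = -253889$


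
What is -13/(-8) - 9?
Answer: -59/8 ≈ -7.3750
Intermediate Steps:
-13/(-8) - 9 = -⅛*(-13) - 9 = 13/8 - 9 = -59/8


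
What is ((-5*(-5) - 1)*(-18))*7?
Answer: -3024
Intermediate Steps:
((-5*(-5) - 1)*(-18))*7 = ((25 - 1)*(-18))*7 = (24*(-18))*7 = -432*7 = -3024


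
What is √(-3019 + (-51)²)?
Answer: I*√418 ≈ 20.445*I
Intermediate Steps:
√(-3019 + (-51)²) = √(-3019 + 2601) = √(-418) = I*√418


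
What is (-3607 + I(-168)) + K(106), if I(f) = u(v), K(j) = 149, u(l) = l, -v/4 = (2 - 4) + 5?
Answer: -3470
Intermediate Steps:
v = -12 (v = -4*((2 - 4) + 5) = -4*(-2 + 5) = -4*3 = -12)
I(f) = -12
(-3607 + I(-168)) + K(106) = (-3607 - 12) + 149 = -3619 + 149 = -3470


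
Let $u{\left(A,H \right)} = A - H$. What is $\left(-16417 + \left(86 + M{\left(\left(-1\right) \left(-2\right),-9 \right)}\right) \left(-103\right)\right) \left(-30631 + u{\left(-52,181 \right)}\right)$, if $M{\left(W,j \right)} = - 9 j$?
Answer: $1037585952$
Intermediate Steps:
$\left(-16417 + \left(86 + M{\left(\left(-1\right) \left(-2\right),-9 \right)}\right) \left(-103\right)\right) \left(-30631 + u{\left(-52,181 \right)}\right) = \left(-16417 + \left(86 - -81\right) \left(-103\right)\right) \left(-30631 - 233\right) = \left(-16417 + \left(86 + 81\right) \left(-103\right)\right) \left(-30631 - 233\right) = \left(-16417 + 167 \left(-103\right)\right) \left(-30631 - 233\right) = \left(-16417 - 17201\right) \left(-30864\right) = \left(-33618\right) \left(-30864\right) = 1037585952$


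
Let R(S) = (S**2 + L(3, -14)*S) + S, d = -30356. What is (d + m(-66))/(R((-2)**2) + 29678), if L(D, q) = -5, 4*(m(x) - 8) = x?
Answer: -60729/59356 ≈ -1.0231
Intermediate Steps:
m(x) = 8 + x/4
R(S) = S**2 - 4*S (R(S) = (S**2 - 5*S) + S = S**2 - 4*S)
(d + m(-66))/(R((-2)**2) + 29678) = (-30356 + (8 + (1/4)*(-66)))/((-2)**2*(-4 + (-2)**2) + 29678) = (-30356 + (8 - 33/2))/(4*(-4 + 4) + 29678) = (-30356 - 17/2)/(4*0 + 29678) = -60729/(2*(0 + 29678)) = -60729/2/29678 = -60729/2*1/29678 = -60729/59356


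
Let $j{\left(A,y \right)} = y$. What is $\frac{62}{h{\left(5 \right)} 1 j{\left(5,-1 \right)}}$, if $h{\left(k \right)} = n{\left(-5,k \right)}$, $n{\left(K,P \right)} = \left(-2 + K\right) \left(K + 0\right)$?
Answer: $- \frac{62}{35} \approx -1.7714$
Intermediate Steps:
$n{\left(K,P \right)} = K \left(-2 + K\right)$ ($n{\left(K,P \right)} = \left(-2 + K\right) K = K \left(-2 + K\right)$)
$h{\left(k \right)} = 35$ ($h{\left(k \right)} = - 5 \left(-2 - 5\right) = \left(-5\right) \left(-7\right) = 35$)
$\frac{62}{h{\left(5 \right)} 1 j{\left(5,-1 \right)}} = \frac{62}{35 \cdot 1 \left(-1\right)} = \frac{62}{35 \left(-1\right)} = \frac{62}{-35} = 62 \left(- \frac{1}{35}\right) = - \frac{62}{35}$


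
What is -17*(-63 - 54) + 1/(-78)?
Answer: 155141/78 ≈ 1989.0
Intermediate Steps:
-17*(-63 - 54) + 1/(-78) = -17*(-117) - 1/78 = 1989 - 1/78 = 155141/78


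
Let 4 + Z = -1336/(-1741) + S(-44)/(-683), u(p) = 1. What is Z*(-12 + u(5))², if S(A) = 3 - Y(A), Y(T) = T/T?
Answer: -465536126/1189103 ≈ -391.50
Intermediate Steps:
Y(T) = 1
S(A) = 2 (S(A) = 3 - 1*1 = 3 - 1 = 2)
Z = -3847406/1189103 (Z = -4 + (-1336/(-1741) + 2/(-683)) = -4 + (-1336*(-1/1741) + 2*(-1/683)) = -4 + (1336/1741 - 2/683) = -4 + 909006/1189103 = -3847406/1189103 ≈ -3.2356)
Z*(-12 + u(5))² = -3847406*(-12 + 1)²/1189103 = -3847406/1189103*(-11)² = -3847406/1189103*121 = -465536126/1189103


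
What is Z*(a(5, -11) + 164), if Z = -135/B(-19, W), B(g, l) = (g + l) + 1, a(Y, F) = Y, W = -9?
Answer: 845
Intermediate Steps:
B(g, l) = 1 + g + l
Z = 5 (Z = -135/(1 - 19 - 9) = -135/(-27) = -135*(-1/27) = 5)
Z*(a(5, -11) + 164) = 5*(5 + 164) = 5*169 = 845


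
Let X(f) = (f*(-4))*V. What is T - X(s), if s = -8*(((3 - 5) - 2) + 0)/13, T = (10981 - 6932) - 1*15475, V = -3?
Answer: -148922/13 ≈ -11456.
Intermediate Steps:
T = -11426 (T = 4049 - 15475 = -11426)
s = 32/13 (s = -8*((-2 - 2) + 0)/13 = -8*(-4 + 0)/13 = -(-32)/13 = -8*(-4/13) = 32/13 ≈ 2.4615)
X(f) = 12*f (X(f) = (f*(-4))*(-3) = -4*f*(-3) = 12*f)
T - X(s) = -11426 - 12*32/13 = -11426 - 1*384/13 = -11426 - 384/13 = -148922/13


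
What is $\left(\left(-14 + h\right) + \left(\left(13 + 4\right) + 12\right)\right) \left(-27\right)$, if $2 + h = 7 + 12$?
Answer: $-864$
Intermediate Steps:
$h = 17$ ($h = -2 + \left(7 + 12\right) = -2 + 19 = 17$)
$\left(\left(-14 + h\right) + \left(\left(13 + 4\right) + 12\right)\right) \left(-27\right) = \left(\left(-14 + 17\right) + \left(\left(13 + 4\right) + 12\right)\right) \left(-27\right) = \left(3 + \left(17 + 12\right)\right) \left(-27\right) = \left(3 + 29\right) \left(-27\right) = 32 \left(-27\right) = -864$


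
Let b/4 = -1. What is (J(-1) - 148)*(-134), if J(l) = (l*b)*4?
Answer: 17688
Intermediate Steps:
b = -4 (b = 4*(-1) = -4)
J(l) = -16*l (J(l) = (l*(-4))*4 = -4*l*4 = -16*l)
(J(-1) - 148)*(-134) = (-16*(-1) - 148)*(-134) = (16 - 148)*(-134) = -132*(-134) = 17688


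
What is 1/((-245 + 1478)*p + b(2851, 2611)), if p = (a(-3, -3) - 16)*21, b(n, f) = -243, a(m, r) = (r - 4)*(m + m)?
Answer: 1/672975 ≈ 1.4859e-6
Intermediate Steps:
a(m, r) = 2*m*(-4 + r) (a(m, r) = (-4 + r)*(2*m) = 2*m*(-4 + r))
p = 546 (p = (2*(-3)*(-4 - 3) - 16)*21 = (2*(-3)*(-7) - 16)*21 = (42 - 16)*21 = 26*21 = 546)
1/((-245 + 1478)*p + b(2851, 2611)) = 1/((-245 + 1478)*546 - 243) = 1/(1233*546 - 243) = 1/(673218 - 243) = 1/672975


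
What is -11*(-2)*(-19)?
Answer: -418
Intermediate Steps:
-11*(-2)*(-19) = 22*(-19) = -418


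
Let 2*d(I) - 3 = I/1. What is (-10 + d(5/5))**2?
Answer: 64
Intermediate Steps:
d(I) = 3/2 + I/2 (d(I) = 3/2 + (I/1)/2 = 3/2 + (I*1)/2 = 3/2 + I/2)
(-10 + d(5/5))**2 = (-10 + (3/2 + (5/5)/2))**2 = (-10 + (3/2 + (5*(1/5))/2))**2 = (-10 + (3/2 + (1/2)*1))**2 = (-10 + (3/2 + 1/2))**2 = (-10 + 2)**2 = (-8)**2 = 64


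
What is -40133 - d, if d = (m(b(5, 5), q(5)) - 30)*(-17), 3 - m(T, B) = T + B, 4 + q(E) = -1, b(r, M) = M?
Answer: -40592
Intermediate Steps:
q(E) = -5 (q(E) = -4 - 1 = -5)
m(T, B) = 3 - B - T (m(T, B) = 3 - (T + B) = 3 - (B + T) = 3 + (-B - T) = 3 - B - T)
d = 459 (d = ((3 - 1*(-5) - 1*5) - 30)*(-17) = ((3 + 5 - 5) - 30)*(-17) = (3 - 30)*(-17) = -27*(-17) = 459)
-40133 - d = -40133 - 1*459 = -40133 - 459 = -40592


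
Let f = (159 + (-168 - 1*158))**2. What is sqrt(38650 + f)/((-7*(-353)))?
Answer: sqrt(66539)/2471 ≈ 0.10439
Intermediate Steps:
f = 27889 (f = (159 + (-168 - 158))**2 = (159 - 326)**2 = (-167)**2 = 27889)
sqrt(38650 + f)/((-7*(-353))) = sqrt(38650 + 27889)/((-7*(-353))) = sqrt(66539)/2471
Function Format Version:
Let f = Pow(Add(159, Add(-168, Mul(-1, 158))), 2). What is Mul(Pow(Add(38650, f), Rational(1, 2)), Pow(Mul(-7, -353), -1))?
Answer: Mul(Rational(1, 2471), Pow(66539, Rational(1, 2))) ≈ 0.10439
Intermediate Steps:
f = 27889 (f = Pow(Add(159, Add(-168, -158)), 2) = Pow(Add(159, -326), 2) = Pow(-167, 2) = 27889)
Mul(Pow(Add(38650, f), Rational(1, 2)), Pow(Mul(-7, -353), -1)) = Mul(Pow(Add(38650, 27889), Rational(1, 2)), Pow(Mul(-7, -353), -1)) = Mul(Pow(66539, Rational(1, 2)), Pow(2471, -1)) = Mul(Pow(66539, Rational(1, 2)), Rational(1, 2471)) = Mul(Rational(1, 2471), Pow(66539, Rational(1, 2)))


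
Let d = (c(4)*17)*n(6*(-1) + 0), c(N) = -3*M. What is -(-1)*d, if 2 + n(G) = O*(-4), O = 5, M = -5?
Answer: -5610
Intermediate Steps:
c(N) = 15 (c(N) = -3*(-5) = 15)
n(G) = -22 (n(G) = -2 + 5*(-4) = -2 - 20 = -22)
d = -5610 (d = (15*17)*(-22) = 255*(-22) = -5610)
-(-1)*d = -(-1)*(-5610) = -1*5610 = -5610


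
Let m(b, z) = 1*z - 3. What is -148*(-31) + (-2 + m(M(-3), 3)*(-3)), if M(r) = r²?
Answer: 4586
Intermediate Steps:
m(b, z) = -3 + z (m(b, z) = z - 3 = -3 + z)
-148*(-31) + (-2 + m(M(-3), 3)*(-3)) = -148*(-31) + (-2 + (-3 + 3)*(-3)) = 4588 + (-2 + 0*(-3)) = 4588 + (-2 + 0) = 4588 - 2 = 4586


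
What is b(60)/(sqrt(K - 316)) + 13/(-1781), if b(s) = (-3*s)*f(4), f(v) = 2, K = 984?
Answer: -1/137 - 180*sqrt(167)/167 ≈ -13.936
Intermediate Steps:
b(s) = -6*s (b(s) = -3*s*2 = -6*s)
b(60)/(sqrt(K - 316)) + 13/(-1781) = (-6*60)/(sqrt(984 - 316)) + 13/(-1781) = -360*sqrt(167)/334 + 13*(-1/1781) = -360*sqrt(167)/334 - 1/137 = -180*sqrt(167)/167 - 1/137 = -1/137 - 180*sqrt(167)/167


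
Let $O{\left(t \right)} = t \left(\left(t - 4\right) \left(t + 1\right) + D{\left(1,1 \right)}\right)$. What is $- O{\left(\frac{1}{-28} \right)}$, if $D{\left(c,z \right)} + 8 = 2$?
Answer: $- \frac{7755}{21952} \approx -0.35327$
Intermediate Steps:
$D{\left(c,z \right)} = -6$ ($D{\left(c,z \right)} = -8 + 2 = -6$)
$O{\left(t \right)} = t \left(-6 + \left(1 + t\right) \left(-4 + t\right)\right)$ ($O{\left(t \right)} = t \left(\left(t - 4\right) \left(t + 1\right) - 6\right) = t \left(\left(-4 + t\right) \left(1 + t\right) - 6\right) = t \left(\left(1 + t\right) \left(-4 + t\right) - 6\right) = t \left(-6 + \left(1 + t\right) \left(-4 + t\right)\right)$)
$- O{\left(\frac{1}{-28} \right)} = - \frac{-10 + \left(\frac{1}{-28}\right)^{2} - \frac{3}{-28}}{-28} = - \frac{\left(-1\right) \left(-10 + \left(- \frac{1}{28}\right)^{2} - - \frac{3}{28}\right)}{28} = - \frac{\left(-1\right) \left(-10 + \frac{1}{784} + \frac{3}{28}\right)}{28} = - \frac{\left(-1\right) \left(-7755\right)}{28 \cdot 784} = \left(-1\right) \frac{7755}{21952} = - \frac{7755}{21952}$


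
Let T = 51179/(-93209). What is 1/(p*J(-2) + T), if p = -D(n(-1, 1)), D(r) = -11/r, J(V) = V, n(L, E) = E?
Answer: -93209/2101777 ≈ -0.044348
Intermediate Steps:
T = -51179/93209 (T = 51179*(-1/93209) = -51179/93209 ≈ -0.54908)
p = 11 (p = -(-11)/1 = -(-11) = -1*(-11) = 11)
1/(p*J(-2) + T) = 1/(11*(-2) - 51179/93209) = 1/(-22 - 51179/93209) = 1/(-2101777/93209) = -93209/2101777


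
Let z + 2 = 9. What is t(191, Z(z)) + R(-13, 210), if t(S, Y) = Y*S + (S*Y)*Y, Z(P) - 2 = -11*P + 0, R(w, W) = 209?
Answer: 1060259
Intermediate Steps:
z = 7 (z = -2 + 9 = 7)
Z(P) = 2 - 11*P (Z(P) = 2 + (-11*P + 0) = 2 - 11*P)
t(S, Y) = S*Y + S*Y**2
t(191, Z(z)) + R(-13, 210) = 191*(2 - 11*7)*(1 + (2 - 11*7)) + 209 = 191*(2 - 77)*(1 + (2 - 77)) + 209 = 191*(-75)*(1 - 75) + 209 = 191*(-75)*(-74) + 209 = 1060050 + 209 = 1060259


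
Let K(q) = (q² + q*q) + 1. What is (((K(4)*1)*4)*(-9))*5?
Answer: -5940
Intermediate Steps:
K(q) = 1 + 2*q² (K(q) = (q² + q²) + 1 = 2*q² + 1 = 1 + 2*q²)
(((K(4)*1)*4)*(-9))*5 = ((((1 + 2*4²)*1)*4)*(-9))*5 = ((((1 + 2*16)*1)*4)*(-9))*5 = ((((1 + 32)*1)*4)*(-9))*5 = (((33*1)*4)*(-9))*5 = ((33*4)*(-9))*5 = (132*(-9))*5 = -1188*5 = -5940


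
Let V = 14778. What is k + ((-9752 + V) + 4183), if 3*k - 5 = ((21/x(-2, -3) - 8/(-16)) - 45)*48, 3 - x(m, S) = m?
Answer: 128488/15 ≈ 8565.9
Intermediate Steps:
x(m, S) = 3 - m
k = -9647/15 (k = 5/3 + (((21/(3 - 1*(-2)) - 8/(-16)) - 45)*48)/3 = 5/3 + (((21/(3 + 2) - 8*(-1/16)) - 45)*48)/3 = 5/3 + (((21/5 + ½) - 45)*48)/3 = 5/3 + ((47/10 - 45)*48)/3 = 5/3 + (-403/10*48)/3 = 5/3 + (⅓)*(-9672/5) = 5/3 - 3224/5 = -9647/15 ≈ -643.13)
k + ((-9752 + V) + 4183) = -9647/15 + ((-9752 + 14778) + 4183) = -9647/15 + (5026 + 4183) = -9647/15 + 9209 = 128488/15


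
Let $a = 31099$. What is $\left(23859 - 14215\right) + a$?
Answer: $40743$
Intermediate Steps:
$\left(23859 - 14215\right) + a = \left(23859 - 14215\right) + 31099 = 9644 + 31099 = 40743$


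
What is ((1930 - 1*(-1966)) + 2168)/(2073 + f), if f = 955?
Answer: 1516/757 ≈ 2.0026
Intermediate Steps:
((1930 - 1*(-1966)) + 2168)/(2073 + f) = ((1930 - 1*(-1966)) + 2168)/(2073 + 955) = ((1930 + 1966) + 2168)/3028 = (3896 + 2168)*(1/3028) = 6064*(1/3028) = 1516/757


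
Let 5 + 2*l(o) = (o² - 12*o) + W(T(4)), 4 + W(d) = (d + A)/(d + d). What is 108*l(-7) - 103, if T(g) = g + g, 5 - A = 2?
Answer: 53041/8 ≈ 6630.1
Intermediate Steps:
A = 3 (A = 5 - 1*2 = 5 - 2 = 3)
T(g) = 2*g
W(d) = -4 + (3 + d)/(2*d) (W(d) = -4 + (d + 3)/(d + d) = -4 + (3 + d)/((2*d)) = -4 + (3 + d)*(1/(2*d)) = -4 + (3 + d)/(2*d))
l(o) = -133/32 + o²/2 - 6*o (l(o) = -5/2 + ((o² - 12*o) + (3 - 14*4)/(2*((2*4))))/2 = -5/2 + ((o² - 12*o) + (½)*(3 - 7*8)/8)/2 = -5/2 + ((o² - 12*o) + (½)*(⅛)*(3 - 56))/2 = -5/2 + ((o² - 12*o) + (½)*(⅛)*(-53))/2 = -5/2 + ((o² - 12*o) - 53/16)/2 = -5/2 + (-53/16 + o² - 12*o)/2 = -5/2 + (-53/32 + o²/2 - 6*o) = -133/32 + o²/2 - 6*o)
108*l(-7) - 103 = 108*(-133/32 + (½)*(-7)² - 6*(-7)) - 103 = 108*(-133/32 + (½)*49 + 42) - 103 = 108*(-133/32 + 49/2 + 42) - 103 = 108*(1995/32) - 103 = 53865/8 - 103 = 53041/8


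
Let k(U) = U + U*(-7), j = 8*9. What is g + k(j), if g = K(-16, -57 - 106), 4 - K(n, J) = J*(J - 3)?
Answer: -27486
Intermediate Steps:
j = 72
K(n, J) = 4 - J*(-3 + J) (K(n, J) = 4 - J*(J - 3) = 4 - J*(-3 + J))
g = -27054 (g = 4 - (-57 - 106)² + 3*(-57 - 106) = 4 - 1*(-163)² + 3*(-163) = 4 - 1*26569 - 489 = 4 - 26569 - 489 = -27054)
k(U) = -6*U (k(U) = U - 7*U = -6*U)
g + k(j) = -27054 - 6*72 = -27054 - 432 = -27486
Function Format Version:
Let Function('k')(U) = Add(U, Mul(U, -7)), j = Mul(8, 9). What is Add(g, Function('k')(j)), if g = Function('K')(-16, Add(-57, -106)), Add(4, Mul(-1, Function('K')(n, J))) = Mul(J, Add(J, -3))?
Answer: -27486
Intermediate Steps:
j = 72
Function('K')(n, J) = Add(4, Mul(-1, J, Add(-3, J))) (Function('K')(n, J) = Add(4, Mul(-1, Mul(J, Add(J, -3)))) = Add(4, Mul(-1, Mul(J, Add(-3, J)))) = Add(4, Mul(-1, J, Add(-3, J))))
g = -27054 (g = Add(4, Mul(-1, Pow(Add(-57, -106), 2)), Mul(3, Add(-57, -106))) = Add(4, Mul(-1, Pow(-163, 2)), Mul(3, -163)) = Add(4, Mul(-1, 26569), -489) = Add(4, -26569, -489) = -27054)
Function('k')(U) = Mul(-6, U) (Function('k')(U) = Add(U, Mul(-7, U)) = Mul(-6, U))
Add(g, Function('k')(j)) = Add(-27054, Mul(-6, 72)) = Add(-27054, -432) = -27486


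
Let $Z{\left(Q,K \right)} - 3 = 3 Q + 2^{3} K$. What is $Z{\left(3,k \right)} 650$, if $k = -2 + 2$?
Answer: $7800$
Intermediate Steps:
$k = 0$
$Z{\left(Q,K \right)} = 3 + 3 Q + 8 K$ ($Z{\left(Q,K \right)} = 3 + \left(3 Q + 2^{3} K\right) = 3 + \left(3 Q + 8 K\right) = 3 + 3 Q + 8 K$)
$Z{\left(3,k \right)} 650 = \left(3 + 3 \cdot 3 + 8 \cdot 0\right) 650 = \left(3 + 9 + 0\right) 650 = 12 \cdot 650 = 7800$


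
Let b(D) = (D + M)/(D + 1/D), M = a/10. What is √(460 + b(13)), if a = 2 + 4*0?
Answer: √3330793/85 ≈ 21.471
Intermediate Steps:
a = 2 (a = 2 + 0 = 2)
M = ⅕ (M = 2/10 = 2*(⅒) = ⅕ ≈ 0.20000)
b(D) = (⅕ + D)/(D + 1/D) (b(D) = (D + ⅕)/(D + 1/D) = (⅕ + D)/(D + 1/D))
√(460 + b(13)) = √(460 + (⅕)*13*(1 + 5*13)/(1 + 13²)) = √(460 + (⅕)*13*(1 + 65)/(1 + 169)) = √(460 + (⅕)*13*66/170) = √(460 + (⅕)*13*(1/170)*66) = √(460 + 429/425) = √(195929/425) = √3330793/85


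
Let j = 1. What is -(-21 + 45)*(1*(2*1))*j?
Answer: -48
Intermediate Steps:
-(-21 + 45)*(1*(2*1))*j = -(-21 + 45)*(1*(2*1))*1 = -24*(1*2)*1 = -24*2*1 = -24*2 = -1*48 = -48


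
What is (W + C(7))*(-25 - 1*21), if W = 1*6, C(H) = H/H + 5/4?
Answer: -759/2 ≈ -379.50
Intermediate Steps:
C(H) = 9/4 (C(H) = 1 + 5*(¼) = 1 + 5/4 = 9/4)
W = 6
(W + C(7))*(-25 - 1*21) = (6 + 9/4)*(-25 - 1*21) = 33*(-25 - 21)/4 = (33/4)*(-46) = -759/2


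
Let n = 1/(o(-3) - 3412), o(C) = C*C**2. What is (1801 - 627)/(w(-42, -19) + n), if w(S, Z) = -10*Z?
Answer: 4037386/653409 ≈ 6.1790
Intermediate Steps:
o(C) = C**3
n = -1/3439 (n = 1/((-3)**3 - 3412) = 1/(-27 - 3412) = 1/(-3439) = -1/3439 ≈ -0.00029078)
(1801 - 627)/(w(-42, -19) + n) = (1801 - 627)/(-10*(-19) - 1/3439) = 1174/(190 - 1/3439) = 1174/(653409/3439) = 1174*(3439/653409) = 4037386/653409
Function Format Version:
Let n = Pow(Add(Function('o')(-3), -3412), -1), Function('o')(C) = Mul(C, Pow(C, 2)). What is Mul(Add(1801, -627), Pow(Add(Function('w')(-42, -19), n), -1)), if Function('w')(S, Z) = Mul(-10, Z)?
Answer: Rational(4037386, 653409) ≈ 6.1790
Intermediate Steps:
Function('o')(C) = Pow(C, 3)
n = Rational(-1, 3439) (n = Pow(Add(Pow(-3, 3), -3412), -1) = Pow(Add(-27, -3412), -1) = Pow(-3439, -1) = Rational(-1, 3439) ≈ -0.00029078)
Mul(Add(1801, -627), Pow(Add(Function('w')(-42, -19), n), -1)) = Mul(Add(1801, -627), Pow(Add(Mul(-10, -19), Rational(-1, 3439)), -1)) = Mul(1174, Pow(Add(190, Rational(-1, 3439)), -1)) = Mul(1174, Pow(Rational(653409, 3439), -1)) = Mul(1174, Rational(3439, 653409)) = Rational(4037386, 653409)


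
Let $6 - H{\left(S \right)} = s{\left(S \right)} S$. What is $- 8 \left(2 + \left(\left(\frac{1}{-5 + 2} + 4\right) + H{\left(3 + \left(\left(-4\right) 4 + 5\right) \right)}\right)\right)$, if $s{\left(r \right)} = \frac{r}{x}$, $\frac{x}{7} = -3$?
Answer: $- \frac{824}{7} \approx -117.71$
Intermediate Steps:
$x = -21$ ($x = 7 \left(-3\right) = -21$)
$s{\left(r \right)} = - \frac{r}{21}$ ($s{\left(r \right)} = \frac{r}{-21} = r \left(- \frac{1}{21}\right) = - \frac{r}{21}$)
$H{\left(S \right)} = 6 + \frac{S^{2}}{21}$ ($H{\left(S \right)} = 6 - - \frac{S}{21} S = 6 - - \frac{S^{2}}{21} = 6 + \frac{S^{2}}{21}$)
$- 8 \left(2 + \left(\left(\frac{1}{-5 + 2} + 4\right) + H{\left(3 + \left(\left(-4\right) 4 + 5\right) \right)}\right)\right) = - 8 \left(2 + \left(\left(\frac{1}{-5 + 2} + 4\right) + \left(6 + \frac{\left(3 + \left(\left(-4\right) 4 + 5\right)\right)^{2}}{21}\right)\right)\right) = - 8 \left(2 + \left(\left(\frac{1}{-3} + 4\right) + \left(6 + \frac{\left(3 + \left(-16 + 5\right)\right)^{2}}{21}\right)\right)\right) = - 8 \left(2 + \left(\left(- \frac{1}{3} + 4\right) + \left(6 + \frac{\left(3 - 11\right)^{2}}{21}\right)\right)\right) = - 8 \left(2 + \left(\frac{11}{3} + \left(6 + \frac{\left(-8\right)^{2}}{21}\right)\right)\right) = - 8 \left(2 + \left(\frac{11}{3} + \left(6 + \frac{1}{21} \cdot 64\right)\right)\right) = - 8 \left(2 + \left(\frac{11}{3} + \left(6 + \frac{64}{21}\right)\right)\right) = - 8 \left(2 + \left(\frac{11}{3} + \frac{190}{21}\right)\right) = - 8 \left(2 + \frac{89}{7}\right) = \left(-8\right) \frac{103}{7} = - \frac{824}{7}$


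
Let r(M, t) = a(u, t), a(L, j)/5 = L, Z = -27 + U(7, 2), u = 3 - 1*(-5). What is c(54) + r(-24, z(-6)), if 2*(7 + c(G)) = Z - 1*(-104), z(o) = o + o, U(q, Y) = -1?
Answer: 71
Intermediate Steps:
u = 8 (u = 3 + 5 = 8)
z(o) = 2*o
Z = -28 (Z = -27 - 1 = -28)
a(L, j) = 5*L
r(M, t) = 40 (r(M, t) = 5*8 = 40)
c(G) = 31 (c(G) = -7 + (-28 - 1*(-104))/2 = -7 + (-28 + 104)/2 = -7 + (1/2)*76 = -7 + 38 = 31)
c(54) + r(-24, z(-6)) = 31 + 40 = 71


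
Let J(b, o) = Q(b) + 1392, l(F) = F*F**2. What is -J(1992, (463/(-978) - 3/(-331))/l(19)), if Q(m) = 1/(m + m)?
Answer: -5545729/3984 ≈ -1392.0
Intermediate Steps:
l(F) = F**3
Q(m) = 1/(2*m)
J(b, o) = 1392 + 1/(2*b) (J(b, o) = 1/(2*b) + 1392 = 1392 + 1/(2*b))
-J(1992, (463/(-978) - 3/(-331))/l(19)) = -(1392 + (1/2)/1992) = -(1392 + (1/2)*(1/1992)) = -(1392 + 1/3984) = -1*5545729/3984 = -5545729/3984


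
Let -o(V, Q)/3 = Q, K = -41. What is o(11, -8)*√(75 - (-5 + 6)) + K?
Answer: -41 + 24*√74 ≈ 165.46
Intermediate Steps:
o(V, Q) = -3*Q
o(11, -8)*√(75 - (-5 + 6)) + K = (-3*(-8))*√(75 - (-5 + 6)) - 41 = 24*√(75 - 1*1) - 41 = 24*√(75 - 1) - 41 = 24*√74 - 41 = -41 + 24*√74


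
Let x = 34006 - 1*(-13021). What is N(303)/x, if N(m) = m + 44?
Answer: 347/47027 ≈ 0.0073787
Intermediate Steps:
N(m) = 44 + m
x = 47027 (x = 34006 + 13021 = 47027)
N(303)/x = (44 + 303)/47027 = 347*(1/47027) = 347/47027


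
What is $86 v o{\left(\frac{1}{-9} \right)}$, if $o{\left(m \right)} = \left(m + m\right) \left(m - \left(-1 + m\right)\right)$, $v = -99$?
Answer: $1892$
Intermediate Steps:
$o{\left(m \right)} = 2 m$ ($o{\left(m \right)} = 2 m 1 = 2 m$)
$86 v o{\left(\frac{1}{-9} \right)} = 86 \left(-99\right) \frac{2}{-9} = - 8514 \cdot 2 \left(- \frac{1}{9}\right) = \left(-8514\right) \left(- \frac{2}{9}\right) = 1892$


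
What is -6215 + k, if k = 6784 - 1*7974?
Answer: -7405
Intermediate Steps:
k = -1190 (k = 6784 - 7974 = -1190)
-6215 + k = -6215 - 1190 = -7405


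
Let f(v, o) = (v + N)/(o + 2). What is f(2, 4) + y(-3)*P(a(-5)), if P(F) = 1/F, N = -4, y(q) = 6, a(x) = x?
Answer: -23/15 ≈ -1.5333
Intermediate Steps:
P(F) = 1/F
f(v, o) = (-4 + v)/(2 + o) (f(v, o) = (v - 4)/(o + 2) = (-4 + v)/(2 + o))
f(2, 4) + y(-3)*P(a(-5)) = (-4 + 2)/(2 + 4) + 6/(-5) = -2/6 + 6*(-⅕) = (⅙)*(-2) - 6/5 = -⅓ - 6/5 = -23/15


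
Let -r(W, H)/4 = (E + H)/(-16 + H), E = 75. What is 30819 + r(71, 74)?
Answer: 893453/29 ≈ 30809.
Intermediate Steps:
r(W, H) = -4*(75 + H)/(-16 + H)
30819 + r(71, 74) = 30819 + 4*(-75 - 1*74)/(-16 + 74) = 30819 + 4*(-75 - 74)/58 = 30819 + 4*(1/58)*(-149) = 30819 - 298/29 = 893453/29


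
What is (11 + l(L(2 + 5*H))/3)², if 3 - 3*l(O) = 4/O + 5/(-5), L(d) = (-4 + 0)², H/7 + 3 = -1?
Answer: 18769/144 ≈ 130.34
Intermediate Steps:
H = -28 (H = -21 + 7*(-1) = -21 - 7 = -28)
L(d) = 16 (L(d) = (-4)² = 16)
l(O) = 4/3 - 4/(3*O) (l(O) = 1 - (4/O + 5/(-5))/3 = 1 - (4/O + 5*(-⅕))/3 = 1 - (4/O - 1)/3 = 1 - (-1 + 4/O)/3 = 1 + (⅓ - 4/(3*O)) = 4/3 - 4/(3*O))
(11 + l(L(2 + 5*H))/3)² = (11 + ((4/3)*(-1 + 16)/16)/3)² = (11 + ((4/3)*(1/16)*15)*(⅓))² = (11 + (5/4)*(⅓))² = (11 + 5/12)² = (137/12)² = 18769/144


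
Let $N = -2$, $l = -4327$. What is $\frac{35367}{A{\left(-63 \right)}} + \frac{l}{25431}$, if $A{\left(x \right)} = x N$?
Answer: $\frac{14267825}{50862} \approx 280.52$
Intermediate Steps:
$A{\left(x \right)} = - 2 x$ ($A{\left(x \right)} = x \left(-2\right) = - 2 x$)
$\frac{35367}{A{\left(-63 \right)}} + \frac{l}{25431} = \frac{35367}{\left(-2\right) \left(-63\right)} - \frac{4327}{25431} = \frac{35367}{126} - \frac{4327}{25431} = 35367 \cdot \frac{1}{126} - \frac{4327}{25431} = \frac{11789}{42} - \frac{4327}{25431} = \frac{14267825}{50862}$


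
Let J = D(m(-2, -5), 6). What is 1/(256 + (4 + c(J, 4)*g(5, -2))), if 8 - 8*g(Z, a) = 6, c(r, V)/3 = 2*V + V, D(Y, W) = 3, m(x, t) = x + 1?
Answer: 1/269 ≈ 0.0037175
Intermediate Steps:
m(x, t) = 1 + x
J = 3
c(r, V) = 9*V (c(r, V) = 3*(2*V + V) = 3*(3*V) = 9*V)
g(Z, a) = ¼ (g(Z, a) = 1 - ⅛*6 = 1 - ¾ = ¼)
1/(256 + (4 + c(J, 4)*g(5, -2))) = 1/(256 + (4 + (9*4)*(¼))) = 1/(256 + (4 + 36*(¼))) = 1/(256 + (4 + 9)) = 1/(256 + 13) = 1/269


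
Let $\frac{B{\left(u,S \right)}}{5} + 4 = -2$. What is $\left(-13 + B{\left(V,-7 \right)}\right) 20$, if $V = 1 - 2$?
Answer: $-860$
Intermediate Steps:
$V = -1$
$B{\left(u,S \right)} = -30$ ($B{\left(u,S \right)} = -20 + 5 \left(-2\right) = -20 - 10 = -30$)
$\left(-13 + B{\left(V,-7 \right)}\right) 20 = \left(-13 - 30\right) 20 = \left(-43\right) 20 = -860$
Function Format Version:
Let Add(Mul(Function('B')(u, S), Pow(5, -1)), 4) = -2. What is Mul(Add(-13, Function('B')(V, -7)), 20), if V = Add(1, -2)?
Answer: -860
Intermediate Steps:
V = -1
Function('B')(u, S) = -30 (Function('B')(u, S) = Add(-20, Mul(5, -2)) = Add(-20, -10) = -30)
Mul(Add(-13, Function('B')(V, -7)), 20) = Mul(Add(-13, -30), 20) = Mul(-43, 20) = -860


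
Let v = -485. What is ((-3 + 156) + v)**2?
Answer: 110224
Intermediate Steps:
((-3 + 156) + v)**2 = ((-3 + 156) - 485)**2 = (153 - 485)**2 = (-332)**2 = 110224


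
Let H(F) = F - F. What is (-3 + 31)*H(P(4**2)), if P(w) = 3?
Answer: 0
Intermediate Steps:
H(F) = 0
(-3 + 31)*H(P(4**2)) = (-3 + 31)*0 = 28*0 = 0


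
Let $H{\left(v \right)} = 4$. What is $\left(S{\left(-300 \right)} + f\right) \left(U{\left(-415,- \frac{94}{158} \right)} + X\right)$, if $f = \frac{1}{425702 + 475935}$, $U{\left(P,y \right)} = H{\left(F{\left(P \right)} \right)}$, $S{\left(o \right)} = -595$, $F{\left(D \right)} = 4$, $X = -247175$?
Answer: $\frac{132600818514394}{901637} \approx 1.4707 \cdot 10^{8}$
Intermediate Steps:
$U{\left(P,y \right)} = 4$
$f = \frac{1}{901637} \approx 1.1091 \cdot 10^{-6}$
$\left(S{\left(-300 \right)} + f\right) \left(U{\left(-415,- \frac{94}{158} \right)} + X\right) = \left(-595 + \frac{1}{901637}\right) \left(4 - 247175\right) = \left(- \frac{536474014}{901637}\right) \left(-247171\right) = \frac{132600818514394}{901637}$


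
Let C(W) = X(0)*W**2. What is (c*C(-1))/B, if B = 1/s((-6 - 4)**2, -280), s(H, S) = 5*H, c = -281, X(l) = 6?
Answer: -843000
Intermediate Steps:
C(W) = 6*W**2
B = 1/500 (B = 1/(5*(-6 - 4)**2) = 1/(5*(-10)**2) = 1/(5*100) = 1/500 ≈ 0.0020000)
(c*C(-1))/B = (-1686*(-1)**2)/(1/500) = -1686*500 = -843000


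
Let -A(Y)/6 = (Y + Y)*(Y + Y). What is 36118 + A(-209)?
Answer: -1012226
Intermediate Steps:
A(Y) = -24*Y² (A(Y) = -6*(Y + Y)*(Y + Y) = -6*2*Y*2*Y = -24*Y²)
36118 + A(-209) = 36118 - 24*(-209)² = 36118 - 24*43681 = 36118 - 1048344 = -1012226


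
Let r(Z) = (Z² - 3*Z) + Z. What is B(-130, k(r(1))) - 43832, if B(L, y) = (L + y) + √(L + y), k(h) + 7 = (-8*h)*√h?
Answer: -43969 + √(-137 + 8*I) + 8*I ≈ -43969.0 + 19.71*I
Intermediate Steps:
r(Z) = Z² - 2*Z
k(h) = -7 - 8*h^(3/2) (k(h) = -7 + (-8*h)*√h = -7 - 8*h^(3/2))
B(L, y) = L + y + √(L + y)
B(-130, k(r(1))) - 43832 = (-130 + (-7 - 8*(-2 + 1)^(3/2)) + √(-130 + (-7 - 8*(-2 + 1)^(3/2)))) - 43832 = (-130 + (-7 - 8*(-I)) + √(-130 + (-7 - 8*(-I)))) - 43832 = (-130 + (-7 - (-8)*I) + √(-130 + (-7 - (-8)*I))) - 43832 = (-130 + (-7 + 8*I) + √(-130 + (-7 + 8*I))) - 43832 = (-130 + (-7 + 8*I) + √(-137 + 8*I)) - 43832 = (-137 + √(-137 + 8*I) + 8*I) - 43832 = -43969 + √(-137 + 8*I) + 8*I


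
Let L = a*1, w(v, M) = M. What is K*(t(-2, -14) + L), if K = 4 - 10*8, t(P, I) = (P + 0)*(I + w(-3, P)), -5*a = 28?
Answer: -10032/5 ≈ -2006.4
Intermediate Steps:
a = -28/5 (a = -⅕*28 = -28/5 ≈ -5.6000)
t(P, I) = P*(I + P) (t(P, I) = (P + 0)*(I + P) = P*(I + P))
K = -76 (K = 4 - 80 = -76)
L = -28/5 (L = -28/5*1 = -28/5 ≈ -5.6000)
K*(t(-2, -14) + L) = -76*(-2*(-14 - 2) - 28/5) = -76*(-2*(-16) - 28/5) = -76*(32 - 28/5) = -76*132/5 = -10032/5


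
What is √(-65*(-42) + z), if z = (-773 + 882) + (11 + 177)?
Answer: √3027 ≈ 55.018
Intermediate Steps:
z = 297 (z = 109 + 188 = 297)
√(-65*(-42) + z) = √(-65*(-42) + 297) = √(2730 + 297) = √3027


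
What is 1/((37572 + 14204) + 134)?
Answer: 1/51910 ≈ 1.9264e-5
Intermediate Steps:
1/((37572 + 14204) + 134) = 1/(51776 + 134) = 1/51910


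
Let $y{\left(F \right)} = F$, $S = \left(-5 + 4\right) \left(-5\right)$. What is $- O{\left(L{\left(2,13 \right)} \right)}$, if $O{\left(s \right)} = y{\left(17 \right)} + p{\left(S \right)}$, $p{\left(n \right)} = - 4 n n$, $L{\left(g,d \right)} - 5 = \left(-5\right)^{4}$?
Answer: $83$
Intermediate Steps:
$S = 5$ ($S = \left(-1\right) \left(-5\right) = 5$)
$L{\left(g,d \right)} = 630$ ($L{\left(g,d \right)} = 5 + \left(-5\right)^{4} = 5 + 625 = 630$)
$p{\left(n \right)} = - 4 n^{2}$
$O{\left(s \right)} = -83$ ($O{\left(s \right)} = 17 - 4 \cdot 5^{2} = 17 - 100 = -83$)
$- O{\left(L{\left(2,13 \right)} \right)} = \left(-1\right) \left(-83\right) = 83$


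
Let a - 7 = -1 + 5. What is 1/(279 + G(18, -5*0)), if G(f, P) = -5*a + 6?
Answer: 1/230 ≈ 0.0043478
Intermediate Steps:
a = 11 (a = 7 + (-1 + 5) = 7 + 4 = 11)
G(f, P) = -49 (G(f, P) = -5*11 + 6 = -55 + 6 = -49)
1/(279 + G(18, -5*0)) = 1/(279 - 49) = 1/230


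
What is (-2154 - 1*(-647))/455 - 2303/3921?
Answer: -6956812/1784055 ≈ -3.8994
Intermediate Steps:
(-2154 - 1*(-647))/455 - 2303/3921 = (-2154 + 647)*(1/455) - 2303*1/3921 = -1507*1/455 - 2303/3921 = -1507/455 - 2303/3921 = -6956812/1784055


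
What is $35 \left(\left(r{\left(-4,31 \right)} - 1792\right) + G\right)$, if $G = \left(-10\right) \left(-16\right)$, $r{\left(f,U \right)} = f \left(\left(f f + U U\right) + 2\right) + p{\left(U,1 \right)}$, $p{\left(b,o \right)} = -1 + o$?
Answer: $-194180$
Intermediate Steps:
$r{\left(f,U \right)} = f \left(2 + U^{2} + f^{2}\right)$ ($r{\left(f,U \right)} = f \left(\left(f f + U U\right) + 2\right) + \left(-1 + 1\right) = f \left(\left(f^{2} + U^{2}\right) + 2\right) + 0 = f \left(\left(U^{2} + f^{2}\right) + 2\right) + 0 = f \left(2 + U^{2} + f^{2}\right) + 0 = f \left(2 + U^{2} + f^{2}\right)$)
$G = 160$
$35 \left(\left(r{\left(-4,31 \right)} - 1792\right) + G\right) = 35 \left(\left(- 4 \left(2 + 31^{2} + \left(-4\right)^{2}\right) - 1792\right) + 160\right) = 35 \left(\left(- 4 \left(2 + 961 + 16\right) - 1792\right) + 160\right) = 35 \left(\left(\left(-4\right) 979 - 1792\right) + 160\right) = 35 \left(\left(-3916 - 1792\right) + 160\right) = 35 \left(-5708 + 160\right) = 35 \left(-5548\right) = -194180$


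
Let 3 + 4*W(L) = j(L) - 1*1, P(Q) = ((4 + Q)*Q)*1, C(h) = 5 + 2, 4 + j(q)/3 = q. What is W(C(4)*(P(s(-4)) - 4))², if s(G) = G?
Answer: 625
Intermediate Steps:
j(q) = -12 + 3*q
C(h) = 7
P(Q) = Q*(4 + Q) (P(Q) = (Q*(4 + Q))*1 = Q*(4 + Q))
W(L) = -4 + 3*L/4 (W(L) = -¾ + ((-12 + 3*L) - 1*1)/4 = -¾ + ((-12 + 3*L) - 1)/4 = -¾ + (-13 + 3*L)/4 = -¾ + (-13/4 + 3*L/4) = -4 + 3*L/4)
W(C(4)*(P(s(-4)) - 4))² = (-4 + 3*(7*(-4*(4 - 4) - 4))/4)² = (-4 + 3*(7*(-4*0 - 4))/4)² = (-4 + 3*(7*(0 - 4))/4)² = (-4 + 3*(7*(-4))/4)² = (-4 + (¾)*(-28))² = (-4 - 21)² = (-25)² = 625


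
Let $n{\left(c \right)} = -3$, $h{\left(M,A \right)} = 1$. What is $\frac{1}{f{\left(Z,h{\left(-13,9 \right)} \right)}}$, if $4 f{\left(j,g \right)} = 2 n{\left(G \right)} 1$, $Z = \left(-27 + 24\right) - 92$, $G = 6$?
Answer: $- \frac{2}{3} \approx -0.66667$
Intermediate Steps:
$Z = -95$ ($Z = -3 - 92 = -95$)
$f{\left(j,g \right)} = - \frac{3}{2}$ ($f{\left(j,g \right)} = \frac{2 \left(-3\right) 1}{4} = \frac{\left(-6\right) 1}{4} = \frac{1}{4} \left(-6\right) = - \frac{3}{2}$)
$\frac{1}{f{\left(Z,h{\left(-13,9 \right)} \right)}} = \frac{1}{- \frac{3}{2}} = - \frac{2}{3}$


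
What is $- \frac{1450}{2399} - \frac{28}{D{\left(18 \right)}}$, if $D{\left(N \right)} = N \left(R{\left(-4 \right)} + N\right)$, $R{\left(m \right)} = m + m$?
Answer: $- \frac{82043}{107955} \approx -0.75997$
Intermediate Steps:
$R{\left(m \right)} = 2 m$
$D{\left(N \right)} = N \left(-8 + N\right)$ ($D{\left(N \right)} = N \left(2 \left(-4\right) + N\right) = N \left(-8 + N\right)$)
$- \frac{1450}{2399} - \frac{28}{D{\left(18 \right)}} = - \frac{1450}{2399} - \frac{28}{18 \left(-8 + 18\right)} = \left(-1450\right) \frac{1}{2399} - \frac{28}{18 \cdot 10} = - \frac{1450}{2399} - \frac{28}{180} = - \frac{1450}{2399} - \frac{7}{45} = - \frac{82043}{107955}$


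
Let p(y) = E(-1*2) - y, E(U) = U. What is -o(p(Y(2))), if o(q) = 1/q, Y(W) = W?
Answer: ¼ ≈ 0.25000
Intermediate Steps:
p(y) = -2 - y (p(y) = -1*2 - y = -2 - y)
-o(p(Y(2))) = -1/(-2 - 1*2) = -1/(-2 - 2) = -1/(-4) = -1*(-¼) = ¼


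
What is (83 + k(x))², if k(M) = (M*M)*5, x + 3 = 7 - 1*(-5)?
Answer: 238144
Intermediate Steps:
x = 9 (x = -3 + (7 - 1*(-5)) = -3 + (7 + 5) = -3 + 12 = 9)
k(M) = 5*M² (k(M) = M²*5 = 5*M²)
(83 + k(x))² = (83 + 5*9²)² = (83 + 5*81)² = (83 + 405)² = 488² = 238144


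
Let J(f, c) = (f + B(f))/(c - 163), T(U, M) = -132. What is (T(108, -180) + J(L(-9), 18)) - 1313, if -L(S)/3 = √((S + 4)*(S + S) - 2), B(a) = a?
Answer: -1445 + 12*√22/145 ≈ -1444.6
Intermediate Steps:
L(S) = -3*√(-2 + 2*S*(4 + S)) (L(S) = -3*√((S + 4)*(S + S) - 2) = -3*√((4 + S)*(2*S) - 2) = -3*√(2*S*(4 + S) - 2) = -3*√(-2 + 2*S*(4 + S)))
J(f, c) = 2*f/(-163 + c) (J(f, c) = (f + f)/(c - 163) = (2*f)/(-163 + c) = 2*f/(-163 + c))
(T(108, -180) + J(L(-9), 18)) - 1313 = (-132 + 2*(-3*√(-2 + 2*(-9)² + 8*(-9)))/(-163 + 18)) - 1313 = (-132 + 2*(-3*√(-2 + 2*81 - 72))/(-145)) - 1313 = (-132 + 2*(-3*√(-2 + 162 - 72))*(-1/145)) - 1313 = (-132 + 2*(-6*√22)*(-1/145)) - 1313 = (-132 + 12*√22/145) - 1313 = -1445 + 12*√22/145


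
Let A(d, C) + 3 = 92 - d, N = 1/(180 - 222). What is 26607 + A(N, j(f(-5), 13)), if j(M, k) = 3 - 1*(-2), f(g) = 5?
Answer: 1121233/42 ≈ 26696.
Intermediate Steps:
j(M, k) = 5 (j(M, k) = 3 + 2 = 5)
N = -1/42 (N = 1/(-42) = -1/42 ≈ -0.023810)
A(d, C) = 89 - d (A(d, C) = -3 + (92 - d) = 89 - d)
26607 + A(N, j(f(-5), 13)) = 26607 + (89 - 1*(-1/42)) = 26607 + (89 + 1/42) = 26607 + 3739/42 = 1121233/42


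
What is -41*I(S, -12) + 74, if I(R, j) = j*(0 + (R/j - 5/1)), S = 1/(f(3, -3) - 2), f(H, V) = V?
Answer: -11889/5 ≈ -2377.8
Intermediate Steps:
S = -⅕ (S = 1/(-3 - 2) = 1/(-5) = -⅕ ≈ -0.20000)
I(R, j) = j*(-5 + R/j) (I(R, j) = j*(0 + (R/j - 5*1)) = j*(0 + (R/j - 5)) = j*(0 + (-5 + R/j)) = j*(-5 + R/j))
-41*I(S, -12) + 74 = -41*(-⅕ - 5*(-12)) + 74 = -41*(-⅕ + 60) + 74 = -41*299/5 + 74 = -12259/5 + 74 = -11889/5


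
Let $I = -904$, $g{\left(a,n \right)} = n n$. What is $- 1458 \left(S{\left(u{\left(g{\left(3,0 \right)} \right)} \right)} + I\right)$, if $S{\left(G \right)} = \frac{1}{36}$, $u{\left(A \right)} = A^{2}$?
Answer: $\frac{2635983}{2} \approx 1.318 \cdot 10^{6}$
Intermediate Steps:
$g{\left(a,n \right)} = n^{2}$
$S{\left(G \right)} = \frac{1}{36}$
$- 1458 \left(S{\left(u{\left(g{\left(3,0 \right)} \right)} \right)} + I\right) = - 1458 \left(\frac{1}{36} - 904\right) = \left(-1458\right) \left(- \frac{32543}{36}\right) = \frac{2635983}{2}$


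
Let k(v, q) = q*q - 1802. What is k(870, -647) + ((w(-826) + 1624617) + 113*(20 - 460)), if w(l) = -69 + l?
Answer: 1990809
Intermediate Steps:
k(v, q) = -1802 + q² (k(v, q) = q² - 1802 = -1802 + q²)
k(870, -647) + ((w(-826) + 1624617) + 113*(20 - 460)) = (-1802 + (-647)²) + (((-69 - 826) + 1624617) + 113*(20 - 460)) = (-1802 + 418609) + ((-895 + 1624617) + 113*(-440)) = 416807 + (1623722 - 49720) = 416807 + 1574002 = 1990809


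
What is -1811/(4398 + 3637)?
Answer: -1811/8035 ≈ -0.22539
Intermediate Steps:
-1811/(4398 + 3637) = -1811/8035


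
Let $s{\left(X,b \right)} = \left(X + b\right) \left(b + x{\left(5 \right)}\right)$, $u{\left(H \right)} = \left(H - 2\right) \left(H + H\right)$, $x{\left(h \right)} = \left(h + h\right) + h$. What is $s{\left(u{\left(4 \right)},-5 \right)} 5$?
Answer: $550$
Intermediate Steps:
$x{\left(h \right)} = 3 h$ ($x{\left(h \right)} = 2 h + h = 3 h$)
$u{\left(H \right)} = 2 H \left(-2 + H\right)$ ($u{\left(H \right)} = \left(-2 + H\right) 2 H = 2 H \left(-2 + H\right)$)
$s{\left(X,b \right)} = \left(15 + b\right) \left(X + b\right)$ ($s{\left(X,b \right)} = \left(X + b\right) \left(b + 3 \cdot 5\right) = \left(X + b\right) \left(b + 15\right) = \left(X + b\right) \left(15 + b\right) = \left(15 + b\right) \left(X + b\right)$)
$s{\left(u{\left(4 \right)},-5 \right)} 5 = \left(\left(-5\right)^{2} + 15 \cdot 2 \cdot 4 \left(-2 + 4\right) + 15 \left(-5\right) + 2 \cdot 4 \left(-2 + 4\right) \left(-5\right)\right) 5 = \left(25 + 15 \cdot 2 \cdot 4 \cdot 2 - 75 + 2 \cdot 4 \cdot 2 \left(-5\right)\right) 5 = \left(25 + 15 \cdot 16 - 75 + 16 \left(-5\right)\right) 5 = \left(25 + 240 - 75 - 80\right) 5 = 110 \cdot 5 = 550$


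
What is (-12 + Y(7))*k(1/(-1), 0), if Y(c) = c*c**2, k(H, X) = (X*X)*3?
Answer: 0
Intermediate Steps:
k(H, X) = 3*X**2 (k(H, X) = X**2*3 = 3*X**2)
Y(c) = c**3
(-12 + Y(7))*k(1/(-1), 0) = (-12 + 7**3)*(3*0**2) = (-12 + 343)*(3*0) = 331*0 = 0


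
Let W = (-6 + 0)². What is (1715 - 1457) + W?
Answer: 294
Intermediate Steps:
W = 36 (W = (-6)² = 36)
(1715 - 1457) + W = (1715 - 1457) + 36 = 258 + 36 = 294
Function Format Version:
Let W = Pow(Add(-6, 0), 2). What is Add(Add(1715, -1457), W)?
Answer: 294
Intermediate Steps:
W = 36 (W = Pow(-6, 2) = 36)
Add(Add(1715, -1457), W) = Add(Add(1715, -1457), 36) = Add(258, 36) = 294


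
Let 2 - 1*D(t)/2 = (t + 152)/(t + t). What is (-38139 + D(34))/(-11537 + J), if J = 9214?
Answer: 648388/39491 ≈ 16.419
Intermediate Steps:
D(t) = 4 - (152 + t)/t (D(t) = 4 - 2*(t + 152)/(t + t) = 4 - 2*(152 + t)/(2*t) = 4 - 2*(152 + t)*1/(2*t) = 4 - (152 + t)/t)
(-38139 + D(34))/(-11537 + J) = (-38139 + (3 - 152/34))/(-11537 + 9214) = (-38139 + (3 - 152*1/34))/(-2323) = (-38139 + (3 - 76/17))*(-1/2323) = (-38139 - 25/17)*(-1/2323) = -648388/17*(-1/2323) = 648388/39491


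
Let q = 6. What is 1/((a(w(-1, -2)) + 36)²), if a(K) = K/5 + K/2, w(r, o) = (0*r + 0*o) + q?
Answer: 25/40401 ≈ 0.00061880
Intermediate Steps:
w(r, o) = 6 (w(r, o) = (0*r + 0*o) + 6 = (0 + 0) + 6 = 0 + 6 = 6)
a(K) = 7*K/10 (a(K) = K*(⅕) + K*(½) = K/5 + K/2 = 7*K/10)
1/((a(w(-1, -2)) + 36)²) = 1/(((7/10)*6 + 36)²) = 1/((21/5 + 36)²) = 1/((201/5)²) = 1/(40401/25) = 25/40401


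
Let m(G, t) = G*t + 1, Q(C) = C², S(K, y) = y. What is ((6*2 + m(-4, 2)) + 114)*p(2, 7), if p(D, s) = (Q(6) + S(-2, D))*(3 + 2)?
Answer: 22610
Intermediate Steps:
m(G, t) = 1 + G*t
p(D, s) = 180 + 5*D (p(D, s) = (6² + D)*(3 + 2) = (36 + D)*5 = 180 + 5*D)
((6*2 + m(-4, 2)) + 114)*p(2, 7) = ((6*2 + (1 - 4*2)) + 114)*(180 + 5*2) = ((12 + (1 - 8)) + 114)*(180 + 10) = ((12 - 7) + 114)*190 = (5 + 114)*190 = 119*190 = 22610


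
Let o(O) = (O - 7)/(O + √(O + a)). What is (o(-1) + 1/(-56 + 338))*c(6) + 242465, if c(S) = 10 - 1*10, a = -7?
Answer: 242465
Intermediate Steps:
c(S) = 0 (c(S) = 10 - 10 = 0)
o(O) = (-7 + O)/(O + √(-7 + O)) (o(O) = (O - 7)/(O + √(O - 7)) = (-7 + O)/(O + √(-7 + O)))
(o(-1) + 1/(-56 + 338))*c(6) + 242465 = ((-7 - 1)/(-1 + √(-7 - 1)) + 1/(-56 + 338))*0 + 242465 = (-8/(-1 + √(-8)) + 1/282)*0 + 242465 = (-8/(-1 + 2*I*√2) + 1/282)*0 + 242465 = (1/282 - 8/(-1 + 2*I*√2))*0 + 242465 = 0 + 242465 = 242465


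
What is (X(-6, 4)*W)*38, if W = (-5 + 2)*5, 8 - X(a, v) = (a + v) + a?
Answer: -9120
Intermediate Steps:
X(a, v) = 8 - v - 2*a (X(a, v) = 8 - ((a + v) + a) = 8 - (v + 2*a) = 8 + (-v - 2*a) = 8 - v - 2*a)
W = -15 (W = -3*5 = -15)
(X(-6, 4)*W)*38 = ((8 - 1*4 - 2*(-6))*(-15))*38 = ((8 - 4 + 12)*(-15))*38 = (16*(-15))*38 = -240*38 = -9120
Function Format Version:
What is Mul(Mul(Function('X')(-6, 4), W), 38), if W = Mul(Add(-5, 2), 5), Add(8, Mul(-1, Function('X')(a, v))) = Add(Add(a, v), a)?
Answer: -9120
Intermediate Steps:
Function('X')(a, v) = Add(8, Mul(-1, v), Mul(-2, a)) (Function('X')(a, v) = Add(8, Mul(-1, Add(Add(a, v), a))) = Add(8, Mul(-1, Add(v, Mul(2, a)))) = Add(8, Add(Mul(-1, v), Mul(-2, a))) = Add(8, Mul(-1, v), Mul(-2, a)))
W = -15 (W = Mul(-3, 5) = -15)
Mul(Mul(Function('X')(-6, 4), W), 38) = Mul(Mul(Add(8, Mul(-1, 4), Mul(-2, -6)), -15), 38) = Mul(Mul(Add(8, -4, 12), -15), 38) = Mul(Mul(16, -15), 38) = Mul(-240, 38) = -9120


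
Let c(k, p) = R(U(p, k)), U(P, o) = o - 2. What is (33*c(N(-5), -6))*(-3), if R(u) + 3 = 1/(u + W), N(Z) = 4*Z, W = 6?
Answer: 4851/16 ≈ 303.19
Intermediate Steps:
U(P, o) = -2 + o
R(u) = -3 + 1/(6 + u) (R(u) = -3 + 1/(u + 6) = -3 + 1/(6 + u))
c(k, p) = (-11 - 3*k)/(4 + k) (c(k, p) = (-17 - 3*(-2 + k))/(6 + (-2 + k)) = (-17 + (6 - 3*k))/(4 + k) = (-11 - 3*k)/(4 + k))
(33*c(N(-5), -6))*(-3) = (33*((-11 - 12*(-5))/(4 + 4*(-5))))*(-3) = (33*((-11 - 3*(-20))/(4 - 20)))*(-3) = (33*((-11 + 60)/(-16)))*(-3) = (33*(-1/16*49))*(-3) = (33*(-49/16))*(-3) = -1617/16*(-3) = 4851/16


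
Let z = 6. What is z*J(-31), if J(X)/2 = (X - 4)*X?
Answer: 13020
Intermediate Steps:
J(X) = 2*X*(-4 + X) (J(X) = 2*((X - 4)*X) = 2*((-4 + X)*X) = 2*(X*(-4 + X)) = 2*X*(-4 + X))
z*J(-31) = 6*(2*(-31)*(-4 - 31)) = 6*(2*(-31)*(-35)) = 6*2170 = 13020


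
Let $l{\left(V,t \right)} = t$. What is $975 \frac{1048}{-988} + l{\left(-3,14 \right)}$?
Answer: $- \frac{19384}{19} \approx -1020.2$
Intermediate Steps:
$975 \frac{1048}{-988} + l{\left(-3,14 \right)} = 975 \frac{1048}{-988} + 14 = 975 \cdot 1048 \left(- \frac{1}{988}\right) + 14 = 975 \left(- \frac{262}{247}\right) + 14 = - \frac{19650}{19} + 14 = - \frac{19384}{19}$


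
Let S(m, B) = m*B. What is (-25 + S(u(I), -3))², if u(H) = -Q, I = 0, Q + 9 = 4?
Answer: 1600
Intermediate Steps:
Q = -5 (Q = -9 + 4 = -5)
u(H) = 5 (u(H) = -1*(-5) = 5)
S(m, B) = B*m
(-25 + S(u(I), -3))² = (-25 - 3*5)² = (-25 - 15)² = (-40)² = 1600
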